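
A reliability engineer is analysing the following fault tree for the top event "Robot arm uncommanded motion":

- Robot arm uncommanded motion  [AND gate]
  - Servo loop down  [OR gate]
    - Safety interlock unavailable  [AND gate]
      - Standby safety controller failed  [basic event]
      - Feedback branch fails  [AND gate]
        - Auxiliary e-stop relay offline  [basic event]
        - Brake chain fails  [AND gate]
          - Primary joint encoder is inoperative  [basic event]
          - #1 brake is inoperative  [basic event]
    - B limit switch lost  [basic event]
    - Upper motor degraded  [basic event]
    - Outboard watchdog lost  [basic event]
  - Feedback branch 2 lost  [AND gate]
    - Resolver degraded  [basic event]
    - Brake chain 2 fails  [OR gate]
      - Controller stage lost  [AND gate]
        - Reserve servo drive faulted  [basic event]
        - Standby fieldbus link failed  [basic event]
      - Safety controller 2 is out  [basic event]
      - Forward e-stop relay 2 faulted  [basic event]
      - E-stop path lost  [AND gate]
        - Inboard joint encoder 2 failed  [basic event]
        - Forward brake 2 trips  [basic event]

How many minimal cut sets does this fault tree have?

16

Brake chain fails [AND]: one cut set from each child combined → 1 × 1 = 1 cut set(s).
Feedback branch fails [AND]: one cut set from each child combined → 1 × 1 = 1 cut set(s).
Safety interlock unavailable [AND]: one cut set from each child combined → 1 × 1 = 1 cut set(s).
Servo loop down [OR]: union of children's cut sets → 4 cut set(s).
Controller stage lost [AND]: one cut set from each child combined → 1 × 1 = 1 cut set(s).
E-stop path lost [AND]: one cut set from each child combined → 1 × 1 = 1 cut set(s).
Brake chain 2 fails [OR]: union of children's cut sets → 4 cut set(s).
Feedback branch 2 lost [AND]: one cut set from each child combined → 1 × 4 = 4 cut set(s).
Robot arm uncommanded motion [AND]: one cut set from each child combined → 4 × 4 = 16 cut set(s).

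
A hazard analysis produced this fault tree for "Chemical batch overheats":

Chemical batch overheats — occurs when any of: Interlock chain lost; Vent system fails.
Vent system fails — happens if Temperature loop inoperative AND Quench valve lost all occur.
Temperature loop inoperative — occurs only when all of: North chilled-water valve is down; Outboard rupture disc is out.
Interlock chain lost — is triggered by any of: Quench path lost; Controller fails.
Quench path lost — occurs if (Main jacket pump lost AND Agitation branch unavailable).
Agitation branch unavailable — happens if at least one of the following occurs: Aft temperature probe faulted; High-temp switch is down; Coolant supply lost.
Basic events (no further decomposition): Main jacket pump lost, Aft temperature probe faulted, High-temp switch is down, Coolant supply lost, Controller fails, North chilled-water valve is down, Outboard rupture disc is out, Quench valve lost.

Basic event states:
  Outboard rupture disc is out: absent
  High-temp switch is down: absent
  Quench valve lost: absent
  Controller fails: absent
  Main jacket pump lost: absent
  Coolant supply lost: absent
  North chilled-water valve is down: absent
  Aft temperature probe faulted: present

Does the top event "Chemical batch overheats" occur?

No

Agitation branch unavailable [OR]: Aft temperature probe faulted=occurs, High-temp switch is down=not, Coolant supply lost=not → at least one input occurs → occurs.
Quench path lost [AND]: Main jacket pump lost=not, Agitation branch unavailable=occurs → not all inputs occur → does not occur.
Interlock chain lost [OR]: Quench path lost=not, Controller fails=not → no input occurs → does not occur.
Temperature loop inoperative [AND]: North chilled-water valve is down=not, Outboard rupture disc is out=not → not all inputs occur → does not occur.
Vent system fails [AND]: Temperature loop inoperative=not, Quench valve lost=not → not all inputs occur → does not occur.
Chemical batch overheats [OR]: Interlock chain lost=not, Vent system fails=not → no input occurs → does not occur.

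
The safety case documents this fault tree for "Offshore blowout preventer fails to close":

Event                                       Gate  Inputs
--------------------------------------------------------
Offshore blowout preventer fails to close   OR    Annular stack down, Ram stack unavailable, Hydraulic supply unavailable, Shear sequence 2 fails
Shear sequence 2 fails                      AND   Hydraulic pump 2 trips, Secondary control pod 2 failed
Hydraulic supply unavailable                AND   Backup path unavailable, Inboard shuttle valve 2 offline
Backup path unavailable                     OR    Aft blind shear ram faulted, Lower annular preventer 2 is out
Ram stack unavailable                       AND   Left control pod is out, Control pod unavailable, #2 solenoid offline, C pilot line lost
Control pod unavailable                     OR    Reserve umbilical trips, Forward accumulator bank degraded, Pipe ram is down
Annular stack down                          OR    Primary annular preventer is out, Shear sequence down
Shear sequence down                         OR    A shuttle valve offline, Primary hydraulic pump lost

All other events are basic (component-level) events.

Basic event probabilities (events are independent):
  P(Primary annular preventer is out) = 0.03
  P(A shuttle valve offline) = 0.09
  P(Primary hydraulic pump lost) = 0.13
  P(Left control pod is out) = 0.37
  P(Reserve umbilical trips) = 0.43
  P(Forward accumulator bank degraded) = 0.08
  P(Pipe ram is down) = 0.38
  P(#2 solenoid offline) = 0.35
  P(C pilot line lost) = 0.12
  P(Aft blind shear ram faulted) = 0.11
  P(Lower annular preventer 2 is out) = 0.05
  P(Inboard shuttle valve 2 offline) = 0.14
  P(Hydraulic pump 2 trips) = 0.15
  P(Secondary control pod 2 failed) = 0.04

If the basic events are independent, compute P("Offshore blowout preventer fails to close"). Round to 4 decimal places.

0.2610

P(Shear sequence down) [OR] = 1 − (1−0.09) × (1−0.13) = 0.208300
P(Annular stack down) [OR] = 1 − (1−0.03) × (1−0.208300) = 0.232051
P(Control pod unavailable) [OR] = 1 − (1−0.43) × (1−0.08) × (1−0.38) = 0.674872
P(Ram stack unavailable) [AND] = 0.37 × 0.674872 × 0.35 × 0.12 = 0.010488
P(Backup path unavailable) [OR] = 1 − (1−0.11) × (1−0.05) = 0.154500
P(Hydraulic supply unavailable) [AND] = 0.154500 × 0.14 = 0.021630
P(Shear sequence 2 fails) [AND] = 0.15 × 0.04 = 0.006000
P(Offshore blowout preventer fails to close) [OR] = 1 − (1−0.232051) × (1−0.010488) × (1−0.021630) × (1−0.006000) = 0.261003
Rounded to 4 decimal places: P(Offshore blowout preventer fails to close) ≈ 0.2610.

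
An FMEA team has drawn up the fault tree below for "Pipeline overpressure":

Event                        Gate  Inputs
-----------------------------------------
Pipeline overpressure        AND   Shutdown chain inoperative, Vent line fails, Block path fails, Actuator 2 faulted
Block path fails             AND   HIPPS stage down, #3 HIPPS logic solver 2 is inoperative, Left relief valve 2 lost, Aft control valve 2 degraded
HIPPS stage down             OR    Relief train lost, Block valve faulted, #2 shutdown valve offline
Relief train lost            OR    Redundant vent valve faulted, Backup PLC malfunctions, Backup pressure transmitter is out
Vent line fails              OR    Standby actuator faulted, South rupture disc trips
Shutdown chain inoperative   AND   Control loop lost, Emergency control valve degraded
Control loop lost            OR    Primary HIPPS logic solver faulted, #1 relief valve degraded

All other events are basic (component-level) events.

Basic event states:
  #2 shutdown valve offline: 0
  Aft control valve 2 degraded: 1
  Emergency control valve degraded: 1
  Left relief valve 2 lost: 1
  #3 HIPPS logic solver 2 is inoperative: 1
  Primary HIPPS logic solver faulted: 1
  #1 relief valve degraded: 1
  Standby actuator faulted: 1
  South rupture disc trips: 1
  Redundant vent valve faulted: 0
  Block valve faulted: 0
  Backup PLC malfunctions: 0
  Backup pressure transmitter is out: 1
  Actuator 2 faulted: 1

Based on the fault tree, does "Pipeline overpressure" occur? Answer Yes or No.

Control loop lost [OR]: Primary HIPPS logic solver faulted=occurs, #1 relief valve degraded=occurs → at least one input occurs → occurs.
Shutdown chain inoperative [AND]: Control loop lost=occurs, Emergency control valve degraded=occurs → all inputs occur → occurs.
Vent line fails [OR]: Standby actuator faulted=occurs, South rupture disc trips=occurs → at least one input occurs → occurs.
Relief train lost [OR]: Redundant vent valve faulted=not, Backup PLC malfunctions=not, Backup pressure transmitter is out=occurs → at least one input occurs → occurs.
HIPPS stage down [OR]: Relief train lost=occurs, Block valve faulted=not, #2 shutdown valve offline=not → at least one input occurs → occurs.
Block path fails [AND]: HIPPS stage down=occurs, #3 HIPPS logic solver 2 is inoperative=occurs, Left relief valve 2 lost=occurs, Aft control valve 2 degraded=occurs → all inputs occur → occurs.
Pipeline overpressure [AND]: Shutdown chain inoperative=occurs, Vent line fails=occurs, Block path fails=occurs, Actuator 2 faulted=occurs → all inputs occur → occurs.

Yes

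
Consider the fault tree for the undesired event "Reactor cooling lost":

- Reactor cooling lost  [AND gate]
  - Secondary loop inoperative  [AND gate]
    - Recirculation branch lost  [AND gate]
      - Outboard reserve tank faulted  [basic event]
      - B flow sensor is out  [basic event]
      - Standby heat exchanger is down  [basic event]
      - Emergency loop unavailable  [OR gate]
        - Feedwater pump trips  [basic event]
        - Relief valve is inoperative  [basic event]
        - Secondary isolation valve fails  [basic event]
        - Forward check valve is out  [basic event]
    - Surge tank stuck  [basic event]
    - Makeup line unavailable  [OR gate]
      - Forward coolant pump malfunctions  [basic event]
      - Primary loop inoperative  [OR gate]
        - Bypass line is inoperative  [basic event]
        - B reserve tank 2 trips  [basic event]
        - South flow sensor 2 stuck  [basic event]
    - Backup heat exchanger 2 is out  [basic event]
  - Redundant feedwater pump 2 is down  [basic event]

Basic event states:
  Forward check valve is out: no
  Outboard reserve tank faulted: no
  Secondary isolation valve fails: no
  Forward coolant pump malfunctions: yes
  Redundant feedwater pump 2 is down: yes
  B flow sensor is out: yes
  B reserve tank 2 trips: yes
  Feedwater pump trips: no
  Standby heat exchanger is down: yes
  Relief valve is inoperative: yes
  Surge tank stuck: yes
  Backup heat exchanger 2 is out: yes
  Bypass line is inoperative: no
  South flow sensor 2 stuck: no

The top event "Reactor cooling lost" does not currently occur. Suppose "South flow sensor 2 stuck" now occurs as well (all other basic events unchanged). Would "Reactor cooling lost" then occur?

Counterfactual: set "South flow sensor 2 stuck" to occurred.
Emergency loop unavailable [OR]: Feedwater pump trips=not, Relief valve is inoperative=occurs, Secondary isolation valve fails=not, Forward check valve is out=not → at least one input occurs → occurs.
Recirculation branch lost [AND]: Outboard reserve tank faulted=not, B flow sensor is out=occurs, Standby heat exchanger is down=occurs, Emergency loop unavailable=occurs → not all inputs occur → does not occur.
Primary loop inoperative [OR]: Bypass line is inoperative=not, B reserve tank 2 trips=occurs, South flow sensor 2 stuck=occurs → at least one input occurs → occurs.
Makeup line unavailable [OR]: Forward coolant pump malfunctions=occurs, Primary loop inoperative=occurs → at least one input occurs → occurs.
Secondary loop inoperative [AND]: Recirculation branch lost=not, Surge tank stuck=occurs, Makeup line unavailable=occurs, Backup heat exchanger 2 is out=occurs → not all inputs occur → does not occur.
Reactor cooling lost [AND]: Secondary loop inoperative=not, Redundant feedwater pump 2 is down=occurs → not all inputs occur → does not occur.

No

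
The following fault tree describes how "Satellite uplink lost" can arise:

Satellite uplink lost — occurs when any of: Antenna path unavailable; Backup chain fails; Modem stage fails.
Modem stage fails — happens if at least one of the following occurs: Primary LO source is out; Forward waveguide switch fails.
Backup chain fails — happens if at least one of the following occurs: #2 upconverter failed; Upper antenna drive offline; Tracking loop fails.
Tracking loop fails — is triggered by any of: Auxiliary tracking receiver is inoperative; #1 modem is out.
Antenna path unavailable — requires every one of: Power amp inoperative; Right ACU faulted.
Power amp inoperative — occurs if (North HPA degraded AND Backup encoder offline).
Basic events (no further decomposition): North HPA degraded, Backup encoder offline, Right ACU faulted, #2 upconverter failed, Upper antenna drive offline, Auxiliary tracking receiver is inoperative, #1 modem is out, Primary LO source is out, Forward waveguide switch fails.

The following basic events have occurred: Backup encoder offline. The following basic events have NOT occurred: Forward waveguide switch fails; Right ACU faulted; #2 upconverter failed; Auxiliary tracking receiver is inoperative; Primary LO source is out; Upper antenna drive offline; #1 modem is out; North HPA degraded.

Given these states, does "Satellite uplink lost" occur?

No

Power amp inoperative [AND]: North HPA degraded=not, Backup encoder offline=occurs → not all inputs occur → does not occur.
Antenna path unavailable [AND]: Power amp inoperative=not, Right ACU faulted=not → not all inputs occur → does not occur.
Tracking loop fails [OR]: Auxiliary tracking receiver is inoperative=not, #1 modem is out=not → no input occurs → does not occur.
Backup chain fails [OR]: #2 upconverter failed=not, Upper antenna drive offline=not, Tracking loop fails=not → no input occurs → does not occur.
Modem stage fails [OR]: Primary LO source is out=not, Forward waveguide switch fails=not → no input occurs → does not occur.
Satellite uplink lost [OR]: Antenna path unavailable=not, Backup chain fails=not, Modem stage fails=not → no input occurs → does not occur.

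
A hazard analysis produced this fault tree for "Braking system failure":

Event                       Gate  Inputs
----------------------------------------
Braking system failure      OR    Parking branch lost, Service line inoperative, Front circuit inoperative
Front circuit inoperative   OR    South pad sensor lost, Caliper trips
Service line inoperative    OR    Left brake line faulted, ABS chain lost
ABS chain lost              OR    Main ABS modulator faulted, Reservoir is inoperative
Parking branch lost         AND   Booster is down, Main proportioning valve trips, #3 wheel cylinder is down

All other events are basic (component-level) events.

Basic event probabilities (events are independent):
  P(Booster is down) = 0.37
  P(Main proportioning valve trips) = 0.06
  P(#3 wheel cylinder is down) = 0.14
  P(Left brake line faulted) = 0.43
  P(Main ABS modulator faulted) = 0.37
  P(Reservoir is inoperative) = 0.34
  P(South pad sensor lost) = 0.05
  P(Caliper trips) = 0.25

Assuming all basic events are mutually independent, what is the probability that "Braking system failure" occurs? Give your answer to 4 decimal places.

P(Parking branch lost) [AND] = 0.37 × 0.06 × 0.14 = 0.003108
P(ABS chain lost) [OR] = 1 − (1−0.37) × (1−0.34) = 0.584200
P(Service line inoperative) [OR] = 1 − (1−0.43) × (1−0.584200) = 0.762994
P(Front circuit inoperative) [OR] = 1 − (1−0.05) × (1−0.25) = 0.287500
P(Braking system failure) [OR] = 1 − (1−0.003108) × (1−0.762994) × (1−0.287500) = 0.831658
Rounded to 4 decimal places: P(Braking system failure) ≈ 0.8317.

0.8317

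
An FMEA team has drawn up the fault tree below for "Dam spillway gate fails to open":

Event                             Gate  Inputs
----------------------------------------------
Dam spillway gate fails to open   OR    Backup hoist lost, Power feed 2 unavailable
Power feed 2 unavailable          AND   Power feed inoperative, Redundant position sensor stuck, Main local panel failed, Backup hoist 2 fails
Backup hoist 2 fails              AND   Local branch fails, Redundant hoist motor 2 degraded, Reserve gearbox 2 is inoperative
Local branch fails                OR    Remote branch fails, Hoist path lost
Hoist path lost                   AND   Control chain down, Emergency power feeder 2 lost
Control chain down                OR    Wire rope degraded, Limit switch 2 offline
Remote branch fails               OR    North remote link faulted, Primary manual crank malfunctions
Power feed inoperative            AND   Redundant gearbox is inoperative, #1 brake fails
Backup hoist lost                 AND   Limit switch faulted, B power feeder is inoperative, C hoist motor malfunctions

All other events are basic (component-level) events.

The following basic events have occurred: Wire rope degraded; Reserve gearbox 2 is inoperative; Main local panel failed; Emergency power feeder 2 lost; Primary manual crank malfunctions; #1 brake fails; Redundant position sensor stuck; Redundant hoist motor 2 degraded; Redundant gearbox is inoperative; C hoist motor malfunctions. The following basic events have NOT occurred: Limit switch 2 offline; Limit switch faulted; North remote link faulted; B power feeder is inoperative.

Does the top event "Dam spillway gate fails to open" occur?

Backup hoist lost [AND]: Limit switch faulted=not, B power feeder is inoperative=not, C hoist motor malfunctions=occurs → not all inputs occur → does not occur.
Power feed inoperative [AND]: Redundant gearbox is inoperative=occurs, #1 brake fails=occurs → all inputs occur → occurs.
Remote branch fails [OR]: North remote link faulted=not, Primary manual crank malfunctions=occurs → at least one input occurs → occurs.
Control chain down [OR]: Wire rope degraded=occurs, Limit switch 2 offline=not → at least one input occurs → occurs.
Hoist path lost [AND]: Control chain down=occurs, Emergency power feeder 2 lost=occurs → all inputs occur → occurs.
Local branch fails [OR]: Remote branch fails=occurs, Hoist path lost=occurs → at least one input occurs → occurs.
Backup hoist 2 fails [AND]: Local branch fails=occurs, Redundant hoist motor 2 degraded=occurs, Reserve gearbox 2 is inoperative=occurs → all inputs occur → occurs.
Power feed 2 unavailable [AND]: Power feed inoperative=occurs, Redundant position sensor stuck=occurs, Main local panel failed=occurs, Backup hoist 2 fails=occurs → all inputs occur → occurs.
Dam spillway gate fails to open [OR]: Backup hoist lost=not, Power feed 2 unavailable=occurs → at least one input occurs → occurs.

Yes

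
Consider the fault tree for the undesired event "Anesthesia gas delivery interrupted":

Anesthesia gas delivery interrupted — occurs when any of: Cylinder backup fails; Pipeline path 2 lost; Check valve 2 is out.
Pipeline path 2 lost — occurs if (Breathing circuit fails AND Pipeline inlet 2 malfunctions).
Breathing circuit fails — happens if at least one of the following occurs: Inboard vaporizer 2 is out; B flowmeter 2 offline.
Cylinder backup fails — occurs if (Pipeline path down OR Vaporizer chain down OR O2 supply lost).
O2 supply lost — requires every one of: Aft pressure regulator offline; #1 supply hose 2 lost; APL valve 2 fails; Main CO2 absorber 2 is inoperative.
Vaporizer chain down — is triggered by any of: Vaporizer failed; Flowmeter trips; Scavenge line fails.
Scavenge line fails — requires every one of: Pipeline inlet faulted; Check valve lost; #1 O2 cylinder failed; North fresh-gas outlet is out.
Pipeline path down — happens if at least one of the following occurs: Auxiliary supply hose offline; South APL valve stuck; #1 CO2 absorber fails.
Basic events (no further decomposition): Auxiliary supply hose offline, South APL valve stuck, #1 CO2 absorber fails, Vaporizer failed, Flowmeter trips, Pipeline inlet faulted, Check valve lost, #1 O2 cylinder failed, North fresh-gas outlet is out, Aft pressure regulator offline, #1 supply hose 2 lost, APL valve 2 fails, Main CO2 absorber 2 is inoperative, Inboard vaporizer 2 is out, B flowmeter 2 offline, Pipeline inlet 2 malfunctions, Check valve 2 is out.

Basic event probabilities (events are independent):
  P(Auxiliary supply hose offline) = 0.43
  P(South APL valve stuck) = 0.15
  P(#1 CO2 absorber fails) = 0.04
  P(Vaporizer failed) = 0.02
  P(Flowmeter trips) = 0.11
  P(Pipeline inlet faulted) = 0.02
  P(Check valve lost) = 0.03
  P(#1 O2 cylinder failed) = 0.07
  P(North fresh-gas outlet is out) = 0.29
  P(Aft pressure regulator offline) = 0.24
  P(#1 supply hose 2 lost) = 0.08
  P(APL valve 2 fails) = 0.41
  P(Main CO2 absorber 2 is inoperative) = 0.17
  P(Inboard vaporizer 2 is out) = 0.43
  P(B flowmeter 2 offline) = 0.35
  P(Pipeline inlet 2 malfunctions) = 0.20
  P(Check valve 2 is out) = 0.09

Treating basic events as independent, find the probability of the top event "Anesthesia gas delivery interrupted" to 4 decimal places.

P(Pipeline path down) [OR] = 1 − (1−0.43) × (1−0.15) × (1−0.04) = 0.534880
P(Scavenge line fails) [AND] = 0.02 × 0.03 × 0.07 × 0.29 = 0.000012
P(Vaporizer chain down) [OR] = 1 − (1−0.02) × (1−0.11) × (1−0.000012) = 0.127810
P(O2 supply lost) [AND] = 0.24 × 0.08 × 0.41 × 0.17 = 0.001338
P(Cylinder backup fails) [OR] = 1 − (1−0.534880) × (1−0.127810) × (1−0.001338) = 0.594870
P(Breathing circuit fails) [OR] = 1 − (1−0.43) × (1−0.35) = 0.629500
P(Pipeline path 2 lost) [AND] = 0.629500 × 0.20 = 0.125900
P(Anesthesia gas delivery interrupted) [OR] = 1 − (1−0.594870) × (1−0.125900) × (1−0.09) = 0.677747
Rounded to 4 decimal places: P(Anesthesia gas delivery interrupted) ≈ 0.6777.

0.6777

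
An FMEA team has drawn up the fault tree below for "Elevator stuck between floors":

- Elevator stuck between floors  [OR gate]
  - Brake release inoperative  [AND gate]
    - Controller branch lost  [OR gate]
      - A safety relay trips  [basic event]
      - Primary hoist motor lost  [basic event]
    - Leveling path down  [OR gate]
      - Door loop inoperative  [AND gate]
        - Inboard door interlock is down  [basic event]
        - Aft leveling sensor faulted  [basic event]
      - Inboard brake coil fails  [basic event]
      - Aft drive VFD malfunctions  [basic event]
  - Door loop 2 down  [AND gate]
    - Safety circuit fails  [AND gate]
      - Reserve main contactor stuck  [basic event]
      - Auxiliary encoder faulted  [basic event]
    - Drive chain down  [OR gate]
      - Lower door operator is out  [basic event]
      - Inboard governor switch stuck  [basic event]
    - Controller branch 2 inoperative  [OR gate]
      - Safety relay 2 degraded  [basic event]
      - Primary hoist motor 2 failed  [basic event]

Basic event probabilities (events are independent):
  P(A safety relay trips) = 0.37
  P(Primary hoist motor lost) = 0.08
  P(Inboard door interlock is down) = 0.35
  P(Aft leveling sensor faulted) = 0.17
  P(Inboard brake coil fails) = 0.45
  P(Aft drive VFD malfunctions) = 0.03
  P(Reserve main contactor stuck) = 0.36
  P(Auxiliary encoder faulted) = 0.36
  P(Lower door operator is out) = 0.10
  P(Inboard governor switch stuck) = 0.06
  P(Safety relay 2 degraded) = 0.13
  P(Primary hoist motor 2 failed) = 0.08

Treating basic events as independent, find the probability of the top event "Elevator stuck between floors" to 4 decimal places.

P(Controller branch lost) [OR] = 1 − (1−0.37) × (1−0.08) = 0.420400
P(Door loop inoperative) [AND] = 0.35 × 0.17 = 0.059500
P(Leveling path down) [OR] = 1 − (1−0.059500) × (1−0.45) × (1−0.03) = 0.498243
P(Brake release inoperative) [AND] = 0.420400 × 0.498243 = 0.209461
P(Safety circuit fails) [AND] = 0.36 × 0.36 = 0.129600
P(Drive chain down) [OR] = 1 − (1−0.10) × (1−0.06) = 0.154000
P(Controller branch 2 inoperative) [OR] = 1 − (1−0.13) × (1−0.08) = 0.199600
P(Door loop 2 down) [AND] = 0.129600 × 0.154000 × 0.199600 = 0.003984
P(Elevator stuck between floors) [OR] = 1 − (1−0.209461) × (1−0.003984) = 0.212611
Rounded to 4 decimal places: P(Elevator stuck between floors) ≈ 0.2126.

0.2126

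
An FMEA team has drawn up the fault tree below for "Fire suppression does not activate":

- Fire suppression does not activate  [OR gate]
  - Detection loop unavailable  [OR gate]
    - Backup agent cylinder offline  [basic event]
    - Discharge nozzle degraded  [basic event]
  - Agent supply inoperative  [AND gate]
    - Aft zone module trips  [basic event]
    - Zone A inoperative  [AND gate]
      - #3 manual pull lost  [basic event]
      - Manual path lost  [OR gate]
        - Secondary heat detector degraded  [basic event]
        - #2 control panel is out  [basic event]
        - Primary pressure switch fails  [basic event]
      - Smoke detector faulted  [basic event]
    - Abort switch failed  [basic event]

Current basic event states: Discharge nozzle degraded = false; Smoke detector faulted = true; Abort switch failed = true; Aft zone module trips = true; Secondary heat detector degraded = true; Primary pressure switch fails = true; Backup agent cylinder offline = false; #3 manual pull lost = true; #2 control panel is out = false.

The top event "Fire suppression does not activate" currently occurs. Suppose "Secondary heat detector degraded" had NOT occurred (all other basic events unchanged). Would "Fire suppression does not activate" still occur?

Counterfactual: set "Secondary heat detector degraded" to not occurred.
Detection loop unavailable [OR]: Backup agent cylinder offline=not, Discharge nozzle degraded=not → no input occurs → does not occur.
Manual path lost [OR]: Secondary heat detector degraded=not, #2 control panel is out=not, Primary pressure switch fails=occurs → at least one input occurs → occurs.
Zone A inoperative [AND]: #3 manual pull lost=occurs, Manual path lost=occurs, Smoke detector faulted=occurs → all inputs occur → occurs.
Agent supply inoperative [AND]: Aft zone module trips=occurs, Zone A inoperative=occurs, Abort switch failed=occurs → all inputs occur → occurs.
Fire suppression does not activate [OR]: Detection loop unavailable=not, Agent supply inoperative=occurs → at least one input occurs → occurs.

Yes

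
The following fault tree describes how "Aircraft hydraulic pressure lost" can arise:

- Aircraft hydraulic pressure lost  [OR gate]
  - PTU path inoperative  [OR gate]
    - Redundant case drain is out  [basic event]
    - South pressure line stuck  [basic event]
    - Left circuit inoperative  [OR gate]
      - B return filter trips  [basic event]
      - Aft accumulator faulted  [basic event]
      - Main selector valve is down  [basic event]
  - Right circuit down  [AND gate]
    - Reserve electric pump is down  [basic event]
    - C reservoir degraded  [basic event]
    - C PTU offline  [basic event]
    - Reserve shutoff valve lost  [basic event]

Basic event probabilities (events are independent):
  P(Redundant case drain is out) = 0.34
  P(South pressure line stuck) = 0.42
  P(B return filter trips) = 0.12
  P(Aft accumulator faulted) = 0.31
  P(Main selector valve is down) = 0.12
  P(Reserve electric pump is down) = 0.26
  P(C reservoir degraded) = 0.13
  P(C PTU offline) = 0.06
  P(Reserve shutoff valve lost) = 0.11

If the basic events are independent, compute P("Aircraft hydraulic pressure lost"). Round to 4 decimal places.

P(Left circuit inoperative) [OR] = 1 − (1−0.12) × (1−0.31) × (1−0.12) = 0.465664
P(PTU path inoperative) [OR] = 1 − (1−0.34) × (1−0.42) × (1−0.465664) = 0.795456
P(Right circuit down) [AND] = 0.26 × 0.13 × 0.06 × 0.11 = 0.000223
P(Aircraft hydraulic pressure lost) [OR] = 1 − (1−0.795456) × (1−0.000223) = 0.795502
Rounded to 4 decimal places: P(Aircraft hydraulic pressure lost) ≈ 0.7955.

0.7955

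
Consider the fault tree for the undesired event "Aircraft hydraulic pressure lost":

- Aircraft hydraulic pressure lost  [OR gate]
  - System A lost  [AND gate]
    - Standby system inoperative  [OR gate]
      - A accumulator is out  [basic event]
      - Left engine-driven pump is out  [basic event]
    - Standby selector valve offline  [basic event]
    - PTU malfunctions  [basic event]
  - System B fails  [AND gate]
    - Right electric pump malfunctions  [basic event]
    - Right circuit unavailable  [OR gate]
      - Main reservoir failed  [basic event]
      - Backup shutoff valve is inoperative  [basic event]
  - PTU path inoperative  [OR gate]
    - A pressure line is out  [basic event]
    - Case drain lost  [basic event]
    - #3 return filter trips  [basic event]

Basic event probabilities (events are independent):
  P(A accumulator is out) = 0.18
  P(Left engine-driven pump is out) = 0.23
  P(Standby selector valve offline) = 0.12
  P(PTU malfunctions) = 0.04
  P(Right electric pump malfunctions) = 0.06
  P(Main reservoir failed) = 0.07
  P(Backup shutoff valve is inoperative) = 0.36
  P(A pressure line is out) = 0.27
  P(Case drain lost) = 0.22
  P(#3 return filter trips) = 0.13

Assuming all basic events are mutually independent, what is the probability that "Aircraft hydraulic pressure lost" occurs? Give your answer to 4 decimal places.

0.5175

P(Standby system inoperative) [OR] = 1 − (1−0.18) × (1−0.23) = 0.368600
P(System A lost) [AND] = 0.368600 × 0.12 × 0.04 = 0.001769
P(Right circuit unavailable) [OR] = 1 − (1−0.07) × (1−0.36) = 0.404800
P(System B fails) [AND] = 0.06 × 0.404800 = 0.024288
P(PTU path inoperative) [OR] = 1 − (1−0.27) × (1−0.22) × (1−0.13) = 0.504622
P(Aircraft hydraulic pressure lost) [OR] = 1 − (1−0.001769) × (1−0.024288) × (1−0.504622) = 0.517509
Rounded to 4 decimal places: P(Aircraft hydraulic pressure lost) ≈ 0.5175.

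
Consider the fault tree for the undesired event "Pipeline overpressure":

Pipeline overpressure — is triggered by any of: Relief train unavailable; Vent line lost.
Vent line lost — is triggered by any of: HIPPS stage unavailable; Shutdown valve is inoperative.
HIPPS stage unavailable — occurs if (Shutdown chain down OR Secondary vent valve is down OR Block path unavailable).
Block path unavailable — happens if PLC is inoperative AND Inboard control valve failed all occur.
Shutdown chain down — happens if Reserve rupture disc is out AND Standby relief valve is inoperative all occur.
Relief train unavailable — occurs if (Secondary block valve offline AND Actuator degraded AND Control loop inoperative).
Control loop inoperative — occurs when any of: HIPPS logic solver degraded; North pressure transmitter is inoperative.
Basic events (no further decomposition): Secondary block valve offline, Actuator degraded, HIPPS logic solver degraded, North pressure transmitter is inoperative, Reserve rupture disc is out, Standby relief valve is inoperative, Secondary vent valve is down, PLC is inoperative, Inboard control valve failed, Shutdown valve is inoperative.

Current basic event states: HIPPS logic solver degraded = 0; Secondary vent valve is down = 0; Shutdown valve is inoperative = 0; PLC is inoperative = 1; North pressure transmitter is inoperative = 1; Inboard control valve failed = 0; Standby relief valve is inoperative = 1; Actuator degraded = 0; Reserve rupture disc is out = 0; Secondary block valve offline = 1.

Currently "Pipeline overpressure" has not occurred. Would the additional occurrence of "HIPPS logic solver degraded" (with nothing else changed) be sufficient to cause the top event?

Counterfactual: set "HIPPS logic solver degraded" to occurred.
Control loop inoperative [OR]: HIPPS logic solver degraded=occurs, North pressure transmitter is inoperative=occurs → at least one input occurs → occurs.
Relief train unavailable [AND]: Secondary block valve offline=occurs, Actuator degraded=not, Control loop inoperative=occurs → not all inputs occur → does not occur.
Shutdown chain down [AND]: Reserve rupture disc is out=not, Standby relief valve is inoperative=occurs → not all inputs occur → does not occur.
Block path unavailable [AND]: PLC is inoperative=occurs, Inboard control valve failed=not → not all inputs occur → does not occur.
HIPPS stage unavailable [OR]: Shutdown chain down=not, Secondary vent valve is down=not, Block path unavailable=not → no input occurs → does not occur.
Vent line lost [OR]: HIPPS stage unavailable=not, Shutdown valve is inoperative=not → no input occurs → does not occur.
Pipeline overpressure [OR]: Relief train unavailable=not, Vent line lost=not → no input occurs → does not occur.

No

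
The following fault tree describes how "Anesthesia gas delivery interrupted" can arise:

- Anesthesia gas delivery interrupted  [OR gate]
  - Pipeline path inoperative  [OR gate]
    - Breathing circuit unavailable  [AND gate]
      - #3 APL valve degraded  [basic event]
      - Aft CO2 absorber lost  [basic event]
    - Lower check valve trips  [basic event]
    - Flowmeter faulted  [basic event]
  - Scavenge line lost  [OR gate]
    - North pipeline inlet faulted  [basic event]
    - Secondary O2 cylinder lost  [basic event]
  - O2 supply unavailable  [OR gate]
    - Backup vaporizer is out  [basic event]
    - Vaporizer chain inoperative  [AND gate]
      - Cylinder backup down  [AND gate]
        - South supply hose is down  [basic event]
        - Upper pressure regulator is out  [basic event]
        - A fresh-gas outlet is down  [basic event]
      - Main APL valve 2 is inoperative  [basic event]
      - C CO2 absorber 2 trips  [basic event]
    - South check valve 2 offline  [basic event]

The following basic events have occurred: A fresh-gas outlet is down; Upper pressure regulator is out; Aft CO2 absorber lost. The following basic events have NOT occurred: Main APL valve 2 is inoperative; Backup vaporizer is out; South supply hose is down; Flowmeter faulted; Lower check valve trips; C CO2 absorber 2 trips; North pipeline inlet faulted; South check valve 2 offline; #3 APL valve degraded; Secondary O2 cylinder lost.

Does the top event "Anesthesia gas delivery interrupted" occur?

No

Breathing circuit unavailable [AND]: #3 APL valve degraded=not, Aft CO2 absorber lost=occurs → not all inputs occur → does not occur.
Pipeline path inoperative [OR]: Breathing circuit unavailable=not, Lower check valve trips=not, Flowmeter faulted=not → no input occurs → does not occur.
Scavenge line lost [OR]: North pipeline inlet faulted=not, Secondary O2 cylinder lost=not → no input occurs → does not occur.
Cylinder backup down [AND]: South supply hose is down=not, Upper pressure regulator is out=occurs, A fresh-gas outlet is down=occurs → not all inputs occur → does not occur.
Vaporizer chain inoperative [AND]: Cylinder backup down=not, Main APL valve 2 is inoperative=not, C CO2 absorber 2 trips=not → not all inputs occur → does not occur.
O2 supply unavailable [OR]: Backup vaporizer is out=not, Vaporizer chain inoperative=not, South check valve 2 offline=not → no input occurs → does not occur.
Anesthesia gas delivery interrupted [OR]: Pipeline path inoperative=not, Scavenge line lost=not, O2 supply unavailable=not → no input occurs → does not occur.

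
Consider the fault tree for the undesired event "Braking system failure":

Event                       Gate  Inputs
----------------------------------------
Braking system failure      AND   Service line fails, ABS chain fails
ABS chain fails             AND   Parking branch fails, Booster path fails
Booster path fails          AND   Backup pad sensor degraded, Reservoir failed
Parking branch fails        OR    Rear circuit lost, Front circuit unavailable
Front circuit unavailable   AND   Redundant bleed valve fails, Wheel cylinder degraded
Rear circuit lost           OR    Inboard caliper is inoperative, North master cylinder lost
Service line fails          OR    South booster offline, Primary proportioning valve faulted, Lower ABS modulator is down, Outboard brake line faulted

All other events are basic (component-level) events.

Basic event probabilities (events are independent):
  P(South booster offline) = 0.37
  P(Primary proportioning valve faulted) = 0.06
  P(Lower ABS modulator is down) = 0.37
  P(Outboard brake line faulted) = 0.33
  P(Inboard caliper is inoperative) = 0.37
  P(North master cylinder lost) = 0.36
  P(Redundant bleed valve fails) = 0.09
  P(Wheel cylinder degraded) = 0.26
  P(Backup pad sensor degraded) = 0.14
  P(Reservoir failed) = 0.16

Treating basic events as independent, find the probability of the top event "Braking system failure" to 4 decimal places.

0.0102

P(Service line fails) [OR] = 1 − (1−0.37) × (1−0.06) × (1−0.37) × (1−0.33) = 0.750032
P(Rear circuit lost) [OR] = 1 − (1−0.37) × (1−0.36) = 0.596800
P(Front circuit unavailable) [AND] = 0.09 × 0.26 = 0.023400
P(Parking branch fails) [OR] = 1 − (1−0.596800) × (1−0.023400) = 0.606235
P(Booster path fails) [AND] = 0.14 × 0.16 = 0.022400
P(ABS chain fails) [AND] = 0.606235 × 0.022400 = 0.013580
P(Braking system failure) [AND] = 0.750032 × 0.013580 = 0.010185
Rounded to 4 decimal places: P(Braking system failure) ≈ 0.0102.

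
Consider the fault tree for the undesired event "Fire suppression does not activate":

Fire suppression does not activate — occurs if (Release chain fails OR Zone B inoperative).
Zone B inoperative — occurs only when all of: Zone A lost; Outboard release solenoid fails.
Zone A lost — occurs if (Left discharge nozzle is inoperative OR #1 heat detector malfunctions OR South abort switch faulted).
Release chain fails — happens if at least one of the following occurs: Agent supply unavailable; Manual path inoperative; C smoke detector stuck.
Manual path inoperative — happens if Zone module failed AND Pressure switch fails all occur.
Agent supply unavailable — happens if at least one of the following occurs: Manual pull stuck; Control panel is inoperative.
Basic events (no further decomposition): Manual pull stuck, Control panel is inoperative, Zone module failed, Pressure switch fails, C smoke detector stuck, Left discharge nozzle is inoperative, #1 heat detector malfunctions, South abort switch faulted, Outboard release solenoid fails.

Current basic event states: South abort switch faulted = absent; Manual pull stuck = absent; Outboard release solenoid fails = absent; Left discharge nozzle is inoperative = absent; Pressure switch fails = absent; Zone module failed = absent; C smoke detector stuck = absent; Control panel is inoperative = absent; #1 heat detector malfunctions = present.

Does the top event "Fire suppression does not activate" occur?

No

Agent supply unavailable [OR]: Manual pull stuck=not, Control panel is inoperative=not → no input occurs → does not occur.
Manual path inoperative [AND]: Zone module failed=not, Pressure switch fails=not → not all inputs occur → does not occur.
Release chain fails [OR]: Agent supply unavailable=not, Manual path inoperative=not, C smoke detector stuck=not → no input occurs → does not occur.
Zone A lost [OR]: Left discharge nozzle is inoperative=not, #1 heat detector malfunctions=occurs, South abort switch faulted=not → at least one input occurs → occurs.
Zone B inoperative [AND]: Zone A lost=occurs, Outboard release solenoid fails=not → not all inputs occur → does not occur.
Fire suppression does not activate [OR]: Release chain fails=not, Zone B inoperative=not → no input occurs → does not occur.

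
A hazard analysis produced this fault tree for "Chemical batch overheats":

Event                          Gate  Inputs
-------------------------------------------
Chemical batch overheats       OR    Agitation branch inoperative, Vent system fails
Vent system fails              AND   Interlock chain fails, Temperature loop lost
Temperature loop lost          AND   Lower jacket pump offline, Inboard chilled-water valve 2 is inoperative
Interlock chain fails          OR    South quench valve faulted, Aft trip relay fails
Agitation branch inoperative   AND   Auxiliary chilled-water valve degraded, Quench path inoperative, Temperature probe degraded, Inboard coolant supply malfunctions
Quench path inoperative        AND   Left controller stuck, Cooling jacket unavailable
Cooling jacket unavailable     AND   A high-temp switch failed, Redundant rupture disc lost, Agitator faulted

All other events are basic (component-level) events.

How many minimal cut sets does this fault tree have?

3

Cooling jacket unavailable [AND]: one cut set from each child combined → 1 × 1 × 1 = 1 cut set(s).
Quench path inoperative [AND]: one cut set from each child combined → 1 × 1 = 1 cut set(s).
Agitation branch inoperative [AND]: one cut set from each child combined → 1 × 1 × 1 × 1 = 1 cut set(s).
Interlock chain fails [OR]: union of children's cut sets → 2 cut set(s).
Temperature loop lost [AND]: one cut set from each child combined → 1 × 1 = 1 cut set(s).
Vent system fails [AND]: one cut set from each child combined → 2 × 1 = 2 cut set(s).
Chemical batch overheats [OR]: union of children's cut sets → 3 cut set(s).
Minimal cut sets: {A high-temp switch failed, Agitator faulted, Auxiliary chilled-water valve degraded, Inboard coolant supply malfunctions, Left controller stuck, Redundant rupture disc lost, Temperature probe degraded}; {Inboard chilled-water valve 2 is inoperative, Lower jacket pump offline, South quench valve faulted}; {Aft trip relay fails, Inboard chilled-water valve 2 is inoperative, Lower jacket pump offline}.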